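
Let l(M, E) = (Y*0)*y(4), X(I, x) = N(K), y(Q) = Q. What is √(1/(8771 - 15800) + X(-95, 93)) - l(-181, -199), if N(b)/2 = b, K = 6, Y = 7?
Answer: √65875007/2343 ≈ 3.4641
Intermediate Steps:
N(b) = 2*b
X(I, x) = 12 (X(I, x) = 2*6 = 12)
l(M, E) = 0 (l(M, E) = (7*0)*4 = 0*4 = 0)
√(1/(8771 - 15800) + X(-95, 93)) - l(-181, -199) = √(1/(8771 - 15800) + 12) - 1*0 = √(1/(-7029) + 12) + 0 = √(-1/7029 + 12) + 0 = √(84347/7029) + 0 = √65875007/2343 + 0 = √65875007/2343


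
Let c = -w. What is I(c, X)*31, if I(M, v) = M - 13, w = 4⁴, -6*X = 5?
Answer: -8339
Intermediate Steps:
X = -⅚ (X = -⅙*5 = -⅚ ≈ -0.83333)
w = 256
c = -256 (c = -1*256 = -256)
I(M, v) = -13 + M
I(c, X)*31 = (-13 - 256)*31 = -269*31 = -8339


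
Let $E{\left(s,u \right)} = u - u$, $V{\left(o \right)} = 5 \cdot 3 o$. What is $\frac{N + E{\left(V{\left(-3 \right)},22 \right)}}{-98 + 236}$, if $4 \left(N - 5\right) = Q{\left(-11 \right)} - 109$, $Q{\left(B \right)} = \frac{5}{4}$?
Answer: $- \frac{117}{736} \approx -0.15897$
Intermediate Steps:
$V{\left(o \right)} = 15 o$
$E{\left(s,u \right)} = 0$
$Q{\left(B \right)} = \frac{5}{4}$ ($Q{\left(B \right)} = 5 \cdot \frac{1}{4} = \frac{5}{4}$)
$N = - \frac{351}{16}$ ($N = 5 + \frac{\frac{5}{4} - 109}{4} = 5 + \frac{1}{4} \left(- \frac{431}{4}\right) = 5 - \frac{431}{16} = - \frac{351}{16} \approx -21.938$)
$\frac{N + E{\left(V{\left(-3 \right)},22 \right)}}{-98 + 236} = \frac{- \frac{351}{16} + 0}{-98 + 236} = - \frac{351}{16 \cdot 138} = \left(- \frac{351}{16}\right) \frac{1}{138} = - \frac{117}{736}$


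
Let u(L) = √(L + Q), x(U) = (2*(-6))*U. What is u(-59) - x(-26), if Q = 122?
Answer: -312 + 3*√7 ≈ -304.06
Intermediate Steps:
x(U) = -12*U
u(L) = √(122 + L) (u(L) = √(L + 122) = √(122 + L))
u(-59) - x(-26) = √(122 - 59) - (-12)*(-26) = √63 - 1*312 = 3*√7 - 312 = -312 + 3*√7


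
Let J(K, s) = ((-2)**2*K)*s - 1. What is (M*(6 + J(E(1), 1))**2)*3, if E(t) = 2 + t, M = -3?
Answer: -2601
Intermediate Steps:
J(K, s) = -1 + 4*K*s (J(K, s) = (4*K)*s - 1 = 4*K*s - 1 = -1 + 4*K*s)
(M*(6 + J(E(1), 1))**2)*3 = -3*(6 + (-1 + 4*(2 + 1)*1))**2*3 = -3*(6 + (-1 + 4*3*1))**2*3 = -3*(6 + (-1 + 12))**2*3 = -3*(6 + 11)**2*3 = -3*17**2*3 = -3*289*3 = -867*3 = -2601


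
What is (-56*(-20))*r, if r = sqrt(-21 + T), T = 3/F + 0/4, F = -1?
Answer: 2240*I*sqrt(6) ≈ 5486.9*I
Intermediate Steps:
T = -3 (T = 3/(-1) + 0/4 = 3*(-1) + 0*(1/4) = -3 + 0 = -3)
r = 2*I*sqrt(6) (r = sqrt(-21 - 3) = sqrt(-24) = 2*I*sqrt(6) ≈ 4.899*I)
(-56*(-20))*r = (-56*(-20))*(2*I*sqrt(6)) = 1120*(2*I*sqrt(6)) = 2240*I*sqrt(6)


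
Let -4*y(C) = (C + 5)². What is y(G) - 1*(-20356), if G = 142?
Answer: 59815/4 ≈ 14954.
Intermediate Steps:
y(C) = -(5 + C)²/4 (y(C) = -(C + 5)²/4 = -(5 + C)²/4)
y(G) - 1*(-20356) = -(5 + 142)²/4 - 1*(-20356) = -¼*147² + 20356 = -¼*21609 + 20356 = -21609/4 + 20356 = 59815/4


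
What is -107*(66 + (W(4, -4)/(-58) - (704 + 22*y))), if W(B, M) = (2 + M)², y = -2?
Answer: 1843396/29 ≈ 63565.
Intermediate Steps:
-107*(66 + (W(4, -4)/(-58) - (704 + 22*y))) = -107*(66 + ((2 - 4)²/(-58) - 22/(1/(-2 + 32)))) = -107*(66 + ((-2)²*(-1/58) - 22/(1/30))) = -107*(66 + (4*(-1/58) - 22/1/30)) = -107*(66 + (-2/29 - 22*30)) = -107*(66 + (-2/29 - 660)) = -107*(66 - 19142/29) = -107*(-17228/29) = 1843396/29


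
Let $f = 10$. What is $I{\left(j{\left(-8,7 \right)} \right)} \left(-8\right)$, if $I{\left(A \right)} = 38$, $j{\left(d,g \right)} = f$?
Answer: $-304$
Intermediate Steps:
$j{\left(d,g \right)} = 10$
$I{\left(j{\left(-8,7 \right)} \right)} \left(-8\right) = 38 \left(-8\right) = -304$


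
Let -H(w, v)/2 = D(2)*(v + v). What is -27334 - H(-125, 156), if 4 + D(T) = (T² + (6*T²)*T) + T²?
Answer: 5114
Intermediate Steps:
D(T) = -4 + 2*T² + 6*T³ (D(T) = -4 + ((T² + (6*T²)*T) + T²) = -4 + ((T² + 6*T³) + T²) = -4 + (2*T² + 6*T³) = -4 + 2*T² + 6*T³)
H(w, v) = -208*v (H(w, v) = -2*(-4 + 2*2² + 6*2³)*(v + v) = -2*(-4 + 2*4 + 6*8)*2*v = -2*(-4 + 8 + 48)*2*v = -104*2*v = -208*v)
-27334 - H(-125, 156) = -27334 - (-208)*156 = -27334 - 1*(-32448) = -27334 + 32448 = 5114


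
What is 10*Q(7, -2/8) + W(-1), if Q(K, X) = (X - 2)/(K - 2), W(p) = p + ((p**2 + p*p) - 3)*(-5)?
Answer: -1/2 ≈ -0.50000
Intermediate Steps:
W(p) = 15 + p - 10*p**2 (W(p) = p + ((p**2 + p**2) - 3)*(-5) = p + (2*p**2 - 3)*(-5) = p + (-3 + 2*p**2)*(-5) = p + (15 - 10*p**2) = 15 + p - 10*p**2)
Q(K, X) = (-2 + X)/(-2 + K)
10*Q(7, -2/8) + W(-1) = 10*((-2 - 2/8)/(-2 + 7)) + (15 - 1 - 10*(-1)**2) = 10*((-2 - 2*1/8)/5) + (15 - 1 - 10*1) = 10*((-2 - 1/4)/5) + (15 - 1 - 10) = 10*((1/5)*(-9/4)) + 4 = 10*(-9/20) + 4 = -9/2 + 4 = -1/2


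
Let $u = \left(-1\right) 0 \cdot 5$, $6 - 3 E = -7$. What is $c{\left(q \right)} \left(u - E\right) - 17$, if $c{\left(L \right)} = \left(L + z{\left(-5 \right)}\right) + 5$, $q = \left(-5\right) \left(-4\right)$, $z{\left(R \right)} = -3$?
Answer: $- \frac{337}{3} \approx -112.33$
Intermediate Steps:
$E = \frac{13}{3}$ ($E = 2 - - \frac{7}{3} = 2 + \frac{7}{3} = \frac{13}{3} \approx 4.3333$)
$u = 0$ ($u = 0 \cdot 5 = 0$)
$q = 20$
$c{\left(L \right)} = 2 + L$ ($c{\left(L \right)} = \left(L - 3\right) + 5 = \left(-3 + L\right) + 5 = 2 + L$)
$c{\left(q \right)} \left(u - E\right) - 17 = \left(2 + 20\right) \left(0 - \frac{13}{3}\right) - 17 = 22 \left(0 - \frac{13}{3}\right) - 17 = 22 \left(- \frac{13}{3}\right) - 17 = - \frac{286}{3} - 17 = - \frac{337}{3}$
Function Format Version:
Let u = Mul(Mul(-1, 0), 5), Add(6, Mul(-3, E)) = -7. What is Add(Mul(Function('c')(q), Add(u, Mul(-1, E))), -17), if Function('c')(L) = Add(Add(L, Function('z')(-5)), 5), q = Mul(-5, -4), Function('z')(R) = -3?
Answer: Rational(-337, 3) ≈ -112.33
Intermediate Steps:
E = Rational(13, 3) (E = Add(2, Mul(Rational(-1, 3), -7)) = Add(2, Rational(7, 3)) = Rational(13, 3) ≈ 4.3333)
u = 0 (u = Mul(0, 5) = 0)
q = 20
Function('c')(L) = Add(2, L) (Function('c')(L) = Add(Add(L, -3), 5) = Add(Add(-3, L), 5) = Add(2, L))
Add(Mul(Function('c')(q), Add(u, Mul(-1, E))), -17) = Add(Mul(Add(2, 20), Add(0, Mul(-1, Rational(13, 3)))), -17) = Add(Mul(22, Add(0, Rational(-13, 3))), -17) = Add(Mul(22, Rational(-13, 3)), -17) = Add(Rational(-286, 3), -17) = Rational(-337, 3)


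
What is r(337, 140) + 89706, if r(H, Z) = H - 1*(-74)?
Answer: 90117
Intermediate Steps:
r(H, Z) = 74 + H (r(H, Z) = H + 74 = 74 + H)
r(337, 140) + 89706 = (74 + 337) + 89706 = 411 + 89706 = 90117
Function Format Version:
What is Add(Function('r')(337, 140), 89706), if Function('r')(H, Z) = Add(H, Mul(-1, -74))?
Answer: 90117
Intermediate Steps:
Function('r')(H, Z) = Add(74, H) (Function('r')(H, Z) = Add(H, 74) = Add(74, H))
Add(Function('r')(337, 140), 89706) = Add(Add(74, 337), 89706) = Add(411, 89706) = 90117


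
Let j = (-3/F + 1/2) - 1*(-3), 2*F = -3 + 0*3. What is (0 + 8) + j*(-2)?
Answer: -3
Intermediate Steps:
F = -3/2 (F = (-3 + 0*3)/2 = (-3 + 0)/2 = (1/2)*(-3) = -3/2 ≈ -1.5000)
j = 11/2 (j = (-3/(-3/2) + 1/2) - 1*(-3) = (-3*(-2/3) + 1*(1/2)) + 3 = (2 + 1/2) + 3 = 5/2 + 3 = 11/2 ≈ 5.5000)
(0 + 8) + j*(-2) = (0 + 8) + (11/2)*(-2) = 8 - 11 = -3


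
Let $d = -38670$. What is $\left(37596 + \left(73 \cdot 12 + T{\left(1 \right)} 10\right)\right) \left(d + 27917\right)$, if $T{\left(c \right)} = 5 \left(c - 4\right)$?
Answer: $-412076466$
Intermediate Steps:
$T{\left(c \right)} = -20 + 5 c$ ($T{\left(c \right)} = 5 \left(-4 + c\right) = -20 + 5 c$)
$\left(37596 + \left(73 \cdot 12 + T{\left(1 \right)} 10\right)\right) \left(d + 27917\right) = \left(37596 + \left(73 \cdot 12 + \left(-20 + 5 \cdot 1\right) 10\right)\right) \left(-38670 + 27917\right) = \left(37596 + \left(876 + \left(-20 + 5\right) 10\right)\right) \left(-10753\right) = \left(37596 + \left(876 - 150\right)\right) \left(-10753\right) = \left(37596 + 726\right) \left(-10753\right) = 38322 \left(-10753\right) = -412076466$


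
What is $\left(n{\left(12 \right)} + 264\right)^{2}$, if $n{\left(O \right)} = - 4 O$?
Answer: $46656$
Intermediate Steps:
$\left(n{\left(12 \right)} + 264\right)^{2} = \left(\left(-4\right) 12 + 264\right)^{2} = \left(-48 + 264\right)^{2} = 216^{2} = 46656$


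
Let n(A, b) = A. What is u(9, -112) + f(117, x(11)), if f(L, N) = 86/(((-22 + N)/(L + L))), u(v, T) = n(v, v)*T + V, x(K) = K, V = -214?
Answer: -33566/11 ≈ -3051.5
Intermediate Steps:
u(v, T) = -214 + T*v (u(v, T) = v*T - 214 = T*v - 214 = -214 + T*v)
f(L, N) = 172*L/(-22 + N) (f(L, N) = 86/(((-22 + N)/((2*L)))) = 86/(((-22 + N)*(1/(2*L)))) = 86/(((-22 + N)/(2*L))) = 86*(2*L/(-22 + N)) = 172*L/(-22 + N))
u(9, -112) + f(117, x(11)) = (-214 - 112*9) + 172*117/(-22 + 11) = (-214 - 1008) + 172*117/(-11) = -1222 + 172*117*(-1/11) = -1222 - 20124/11 = -33566/11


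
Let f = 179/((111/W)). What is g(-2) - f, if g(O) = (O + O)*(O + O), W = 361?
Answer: -62843/111 ≈ -566.15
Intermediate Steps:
g(O) = 4*O² (g(O) = (2*O)*(2*O) = 4*O²)
f = 64619/111 (f = 179/((111/361)) = 179/((111*(1/361))) = 179/(111/361) = 179*(361/111) = 64619/111 ≈ 582.15)
g(-2) - f = 4*(-2)² - 1*64619/111 = 4*4 - 64619/111 = 16 - 64619/111 = -62843/111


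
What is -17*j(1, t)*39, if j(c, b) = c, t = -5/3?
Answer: -663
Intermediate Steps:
t = -5/3 (t = -5*⅓ = -5/3 ≈ -1.6667)
-17*j(1, t)*39 = -17*1*39 = -17*39 = -663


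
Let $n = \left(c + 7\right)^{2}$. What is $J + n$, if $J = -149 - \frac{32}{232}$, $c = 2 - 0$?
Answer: $- \frac{1976}{29} \approx -68.138$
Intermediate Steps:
$c = 2$ ($c = 2 + 0 = 2$)
$n = 81$ ($n = \left(2 + 7\right)^{2} = 9^{2} = 81$)
$J = - \frac{4325}{29}$ ($J = -149 - \frac{4}{29} = - \frac{4325}{29} \approx -149.14$)
$J + n = - \frac{4325}{29} + 81 = - \frac{1976}{29}$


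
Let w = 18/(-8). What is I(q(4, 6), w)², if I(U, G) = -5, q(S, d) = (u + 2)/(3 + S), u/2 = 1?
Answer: 25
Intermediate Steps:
u = 2 (u = 2*1 = 2)
q(S, d) = 4/(3 + S) (q(S, d) = (2 + 2)/(3 + S) = 4/(3 + S))
w = -9/4 (w = 18*(-⅛) = -9/4 ≈ -2.2500)
I(q(4, 6), w)² = (-5)² = 25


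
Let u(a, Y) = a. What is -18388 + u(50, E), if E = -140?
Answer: -18338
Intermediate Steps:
-18388 + u(50, E) = -18388 + 50 = -18338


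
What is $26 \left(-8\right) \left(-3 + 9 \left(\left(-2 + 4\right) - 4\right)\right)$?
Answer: $4368$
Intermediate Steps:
$26 \left(-8\right) \left(-3 + 9 \left(\left(-2 + 4\right) - 4\right)\right) = - 208 \left(-3 + 9 \left(2 - 4\right)\right) = - 208 \left(-3 + 9 \left(-2\right)\right) = - 208 \left(-3 - 18\right) = \left(-208\right) \left(-21\right) = 4368$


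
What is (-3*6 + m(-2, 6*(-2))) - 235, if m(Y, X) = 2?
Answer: -251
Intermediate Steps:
(-3*6 + m(-2, 6*(-2))) - 235 = (-3*6 + 2) - 235 = (-18 + 2) - 235 = -16 - 235 = -251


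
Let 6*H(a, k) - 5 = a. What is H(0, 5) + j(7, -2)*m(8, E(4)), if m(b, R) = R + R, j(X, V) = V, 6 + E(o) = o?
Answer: 53/6 ≈ 8.8333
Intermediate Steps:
E(o) = -6 + o
H(a, k) = ⅚ + a/6
m(b, R) = 2*R
H(0, 5) + j(7, -2)*m(8, E(4)) = (⅚ + (⅙)*0) - 4*(-6 + 4) = (⅚ + 0) - 4*(-2) = ⅚ - 2*(-4) = ⅚ + 8 = 53/6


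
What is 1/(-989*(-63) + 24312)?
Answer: 1/86619 ≈ 1.1545e-5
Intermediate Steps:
1/(-989*(-63) + 24312) = 1/(62307 + 24312) = 1/86619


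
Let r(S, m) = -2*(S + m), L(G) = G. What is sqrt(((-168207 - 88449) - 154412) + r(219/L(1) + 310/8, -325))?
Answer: I*sqrt(1643734)/2 ≈ 641.04*I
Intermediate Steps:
r(S, m) = -2*S - 2*m
sqrt(((-168207 - 88449) - 154412) + r(219/L(1) + 310/8, -325)) = sqrt(((-168207 - 88449) - 154412) + (-2*(219/1 + 310/8) - 2*(-325))) = sqrt((-256656 - 154412) + (-2*(219*1 + 310*(1/8)) + 650)) = sqrt(-411068 + (-2*(219 + 155/4) + 650)) = sqrt(-411068 + (-2*1031/4 + 650)) = sqrt(-411068 + (-1031/2 + 650)) = sqrt(-411068 + 269/2) = sqrt(-821867/2) = I*sqrt(1643734)/2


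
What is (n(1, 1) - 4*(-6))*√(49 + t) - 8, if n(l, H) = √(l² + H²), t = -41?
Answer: -4 + 48*√2 ≈ 63.882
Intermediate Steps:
n(l, H) = √(H² + l²)
(n(1, 1) - 4*(-6))*√(49 + t) - 8 = (√(1² + 1²) - 4*(-6))*√(49 - 41) - 8 = (√(1 + 1) + 24)*√8 - 8 = (√2 + 24)*(2*√2) - 8 = (24 + √2)*(2*√2) - 8 = 2*√2*(24 + √2) - 8 = -8 + 2*√2*(24 + √2)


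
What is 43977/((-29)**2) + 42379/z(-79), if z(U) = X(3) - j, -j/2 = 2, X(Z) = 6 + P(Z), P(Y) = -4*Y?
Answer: -35552785/1682 ≈ -21137.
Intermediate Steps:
X(Z) = 6 - 4*Z
j = -4 (j = -2*2 = -4)
z(U) = -2 (z(U) = (6 - 4*3) - 1*(-4) = (6 - 12) + 4 = -6 + 4 = -2)
43977/((-29)**2) + 42379/z(-79) = 43977/((-29)**2) + 42379/(-2) = 43977/841 + 42379*(-1/2) = 43977*(1/841) - 42379/2 = 43977/841 - 42379/2 = -35552785/1682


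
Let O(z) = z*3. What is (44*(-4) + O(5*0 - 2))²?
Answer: 33124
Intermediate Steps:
O(z) = 3*z
(44*(-4) + O(5*0 - 2))² = (44*(-4) + 3*(5*0 - 2))² = (-176 + 3*(0 - 2))² = (-176 + 3*(-2))² = (-176 - 6)² = (-182)² = 33124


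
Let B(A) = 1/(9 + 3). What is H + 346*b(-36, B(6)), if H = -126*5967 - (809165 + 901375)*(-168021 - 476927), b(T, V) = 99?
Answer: 1103208634332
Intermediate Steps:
B(A) = 1/12
H = 1103208600078 (H = -751842 - 1710540*(-644948) = -751842 - 1*(-1103209351920) = -751842 + 1103209351920 = 1103208600078)
H + 346*b(-36, B(6)) = 1103208600078 + 346*99 = 1103208600078 + 34254 = 1103208634332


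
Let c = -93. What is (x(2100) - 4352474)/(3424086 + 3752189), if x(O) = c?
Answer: -4352567/7176275 ≈ -0.60652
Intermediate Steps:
x(O) = -93
(x(2100) - 4352474)/(3424086 + 3752189) = (-93 - 4352474)/(3424086 + 3752189) = -4352567/7176275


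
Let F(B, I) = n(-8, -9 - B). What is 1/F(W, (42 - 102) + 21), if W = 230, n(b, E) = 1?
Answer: 1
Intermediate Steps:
F(B, I) = 1
1/F(W, (42 - 102) + 21) = 1/1 = 1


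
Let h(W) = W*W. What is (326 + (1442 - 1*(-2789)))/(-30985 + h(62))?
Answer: -1519/9047 ≈ -0.16790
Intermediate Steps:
h(W) = W²
(326 + (1442 - 1*(-2789)))/(-30985 + h(62)) = (326 + (1442 - 1*(-2789)))/(-30985 + 62²) = (326 + (1442 + 2789))/(-30985 + 3844) = (326 + 4231)/(-27141) = 4557*(-1/27141) = -1519/9047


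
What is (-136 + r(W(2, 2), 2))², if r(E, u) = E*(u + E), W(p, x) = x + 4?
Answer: 7744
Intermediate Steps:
W(p, x) = 4 + x
r(E, u) = E*(E + u)
(-136 + r(W(2, 2), 2))² = (-136 + (4 + 2)*((4 + 2) + 2))² = (-136 + 6*(6 + 2))² = (-136 + 6*8)² = (-136 + 48)² = (-88)² = 7744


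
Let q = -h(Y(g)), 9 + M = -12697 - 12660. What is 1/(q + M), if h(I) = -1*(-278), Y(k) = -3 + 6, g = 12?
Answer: -1/25644 ≈ -3.8995e-5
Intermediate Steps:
Y(k) = 3
h(I) = 278
M = -25366 (M = -9 + (-12697 - 12660) = -9 - 25357 = -25366)
q = -278 (q = -1*278 = -278)
1/(q + M) = 1/(-278 - 25366) = 1/(-25644) = -1/25644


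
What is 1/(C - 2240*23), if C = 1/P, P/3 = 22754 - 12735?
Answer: -30057/1548536639 ≈ -1.9410e-5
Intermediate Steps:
P = 30057 (P = 3*(22754 - 12735) = 3*10019 = 30057)
C = 1/30057 ≈ 3.3270e-5
1/(C - 2240*23) = 1/(1/30057 - 2240*23) = 1/(1/30057 - 51520) = 1/(-1548536639/30057) = -30057/1548536639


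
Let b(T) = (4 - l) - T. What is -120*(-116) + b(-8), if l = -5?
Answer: 13937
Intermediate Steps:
b(T) = 9 - T (b(T) = (4 - 1*(-5)) - T = (4 + 5) - T = 9 - T)
-120*(-116) + b(-8) = -120*(-116) + (9 - 1*(-8)) = 13920 + (9 + 8) = 13920 + 17 = 13937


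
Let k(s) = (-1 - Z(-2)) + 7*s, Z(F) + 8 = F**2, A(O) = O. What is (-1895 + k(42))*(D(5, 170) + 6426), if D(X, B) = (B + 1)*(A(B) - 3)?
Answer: -55902834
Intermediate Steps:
Z(F) = -8 + F**2
D(X, B) = (1 + B)*(-3 + B) (D(X, B) = (B + 1)*(B - 3) = (1 + B)*(-3 + B))
k(s) = 3 + 7*s (k(s) = (-1 - (-8 + (-2)**2)) + 7*s = (-1 - (-8 + 4)) + 7*s = (-1 - 1*(-4)) + 7*s = (-1 + 4) + 7*s = 3 + 7*s)
(-1895 + k(42))*(D(5, 170) + 6426) = (-1895 + (3 + 7*42))*((-3 + 170**2 - 2*170) + 6426) = (-1895 + (3 + 294))*((-3 + 28900 - 340) + 6426) = (-1895 + 297)*(28557 + 6426) = -1598*34983 = -55902834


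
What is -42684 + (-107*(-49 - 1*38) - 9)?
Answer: -33384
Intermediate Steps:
-42684 + (-107*(-49 - 1*38) - 9) = -42684 + (-107*(-49 - 38) - 9) = -42684 + (-107*(-87) - 9) = -42684 + (9309 - 9) = -42684 + 9300 = -33384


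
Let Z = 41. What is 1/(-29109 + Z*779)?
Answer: 1/2830 ≈ 0.00035336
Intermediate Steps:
1/(-29109 + Z*779) = 1/(-29109 + 41*779) = 1/(-29109 + 31939) = 1/2830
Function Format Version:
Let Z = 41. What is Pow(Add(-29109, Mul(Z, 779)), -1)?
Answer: Rational(1, 2830) ≈ 0.00035336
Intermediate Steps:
Pow(Add(-29109, Mul(Z, 779)), -1) = Pow(Add(-29109, Mul(41, 779)), -1) = Pow(Add(-29109, 31939), -1) = Pow(2830, -1) = Rational(1, 2830)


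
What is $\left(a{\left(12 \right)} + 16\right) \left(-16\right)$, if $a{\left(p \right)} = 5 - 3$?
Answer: $-288$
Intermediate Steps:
$a{\left(p \right)} = 2$ ($a{\left(p \right)} = 5 - 3 = 2$)
$\left(a{\left(12 \right)} + 16\right) \left(-16\right) = \left(2 + 16\right) \left(-16\right) = 18 \left(-16\right) = -288$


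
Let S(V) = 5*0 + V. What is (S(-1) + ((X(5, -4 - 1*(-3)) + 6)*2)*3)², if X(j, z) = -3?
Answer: 289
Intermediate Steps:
S(V) = V (S(V) = 0 + V = V)
(S(-1) + ((X(5, -4 - 1*(-3)) + 6)*2)*3)² = (-1 + ((-3 + 6)*2)*3)² = (-1 + (3*2)*3)² = (-1 + 6*3)² = (-1 + 18)² = 17² = 289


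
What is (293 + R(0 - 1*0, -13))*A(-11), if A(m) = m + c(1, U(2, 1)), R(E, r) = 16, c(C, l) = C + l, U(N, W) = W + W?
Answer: -2472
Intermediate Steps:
U(N, W) = 2*W
A(m) = 3 + m (A(m) = m + (1 + 2*1) = m + (1 + 2) = m + 3 = 3 + m)
(293 + R(0 - 1*0, -13))*A(-11) = (293 + 16)*(3 - 11) = 309*(-8) = -2472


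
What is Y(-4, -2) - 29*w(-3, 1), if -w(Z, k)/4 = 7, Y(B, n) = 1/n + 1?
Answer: 1625/2 ≈ 812.50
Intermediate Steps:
Y(B, n) = 1 + 1/n
w(Z, k) = -28 (w(Z, k) = -4*7 = -28)
Y(-4, -2) - 29*w(-3, 1) = (1 - 2)/(-2) - 29*(-28) = -½*(-1) + 812 = ½ + 812 = 1625/2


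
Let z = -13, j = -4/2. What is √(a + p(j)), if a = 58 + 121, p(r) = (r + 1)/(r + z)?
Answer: √40290/15 ≈ 13.382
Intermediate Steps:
j = -2 (j = -4*½ = -2)
p(r) = (1 + r)/(-13 + r) (p(r) = (r + 1)/(r - 13) = (1 + r)/(-13 + r))
a = 179
√(a + p(j)) = √(179 + (1 - 2)/(-13 - 2)) = √(179 - 1/(-15)) = √(179 - 1/15*(-1)) = √(179 + 1/15) = √(2686/15) = √40290/15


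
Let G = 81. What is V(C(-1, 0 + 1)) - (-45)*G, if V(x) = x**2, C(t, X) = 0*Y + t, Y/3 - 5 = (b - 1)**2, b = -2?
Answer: 3646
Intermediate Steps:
Y = 42 (Y = 15 + 3*(-2 - 1)**2 = 15 + 3*(-3)**2 = 15 + 3*9 = 15 + 27 = 42)
C(t, X) = t (C(t, X) = 0*42 + t = 0 + t = t)
V(C(-1, 0 + 1)) - (-45)*G = (-1)**2 - (-45)*81 = 1 - 45*(-81) = 1 + 3645 = 3646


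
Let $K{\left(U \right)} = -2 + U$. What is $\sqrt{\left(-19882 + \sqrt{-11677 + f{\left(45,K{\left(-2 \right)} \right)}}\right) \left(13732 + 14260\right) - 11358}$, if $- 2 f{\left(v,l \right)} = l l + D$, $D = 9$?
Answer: $\sqrt{-556548302 + 13996 i \sqrt{46758}} \approx 64.14 + 23591.0 i$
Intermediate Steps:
$f{\left(v,l \right)} = - \frac{9}{2} - \frac{l^{2}}{2}$ ($f{\left(v,l \right)} = - \frac{l l + 9}{2} = - \frac{l^{2} + 9}{2} = - \frac{9 + l^{2}}{2} = - \frac{9}{2} - \frac{l^{2}}{2}$)
$\sqrt{\left(-19882 + \sqrt{-11677 + f{\left(45,K{\left(-2 \right)} \right)}}\right) \left(13732 + 14260\right) - 11358} = \sqrt{\left(-19882 + \sqrt{-11677 - \left(\frac{9}{2} + \frac{\left(-2 - 2\right)^{2}}{2}\right)}\right) \left(13732 + 14260\right) - 11358} = \sqrt{\left(-19882 + \sqrt{-11677 - \left(\frac{9}{2} + \frac{\left(-4\right)^{2}}{2}\right)}\right) 27992 - 11358} = \sqrt{\left(-19882 + \sqrt{-11677 - \frac{25}{2}}\right) 27992 - 11358} = \sqrt{\left(-19882 + \sqrt{- \frac{23379}{2}}\right) 27992 - 11358} = \sqrt{\left(-19882 + \frac{i \sqrt{46758}}{2}\right) 27992 - 11358} = \sqrt{\left(-556536944 + 13996 i \sqrt{46758}\right) - 11358} = \sqrt{-556548302 + 13996 i \sqrt{46758}}$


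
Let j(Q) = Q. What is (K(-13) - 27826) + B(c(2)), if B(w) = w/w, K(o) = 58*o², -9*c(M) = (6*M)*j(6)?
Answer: -18023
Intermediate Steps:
c(M) = -4*M (c(M) = -6*M*6/9 = -4*M)
B(w) = 1
(K(-13) - 27826) + B(c(2)) = (58*(-13)² - 27826) + 1 = (58*169 - 27826) + 1 = (9802 - 27826) + 1 = -18024 + 1 = -18023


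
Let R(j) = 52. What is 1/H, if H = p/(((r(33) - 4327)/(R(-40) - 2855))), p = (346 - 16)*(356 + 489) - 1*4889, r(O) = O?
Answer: 226/40416457 ≈ 5.5918e-6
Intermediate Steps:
p = 273961 (p = 330*845 - 4889 = 278850 - 4889 = 273961)
H = 40416457/226 (H = 273961/(((33 - 4327)/(52 - 2855))) = 273961/((-4294/(-2803))) = 273961/((-4294*(-1/2803))) = 273961/(4294/2803) = 273961*(2803/4294) = 40416457/226 ≈ 1.7883e+5)
1/H = 1/(40416457/226) = 226/40416457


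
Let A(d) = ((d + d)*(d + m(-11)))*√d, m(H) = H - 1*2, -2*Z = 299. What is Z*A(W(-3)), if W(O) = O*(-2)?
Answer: 12558*√6 ≈ 30761.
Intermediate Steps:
Z = -299/2 (Z = -½*299 = -299/2 ≈ -149.50)
W(O) = -2*O
m(H) = -2 + H (m(H) = H - 2 = -2 + H)
A(d) = 2*d^(3/2)*(-13 + d) (A(d) = ((d + d)*(d + (-2 - 11)))*√d = ((2*d)*(d - 13))*√d = ((2*d)*(-13 + d))*√d = (2*d*(-13 + d))*√d = 2*d^(3/2)*(-13 + d))
Z*A(W(-3)) = -299*(-2*(-3))^(3/2)*(-13 - 2*(-3)) = -299*6^(3/2)*(-13 + 6) = -299*6*√6*(-7) = -(-12558)*√6 = 12558*√6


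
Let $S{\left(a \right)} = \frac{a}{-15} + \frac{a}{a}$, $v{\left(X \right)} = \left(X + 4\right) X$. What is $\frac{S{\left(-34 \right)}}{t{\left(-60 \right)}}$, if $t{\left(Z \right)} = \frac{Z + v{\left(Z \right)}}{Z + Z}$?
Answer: $- \frac{98}{825} \approx -0.11879$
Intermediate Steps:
$v{\left(X \right)} = X \left(4 + X\right)$ ($v{\left(X \right)} = \left(4 + X\right) X = X \left(4 + X\right)$)
$t{\left(Z \right)} = \frac{Z + Z \left(4 + Z\right)}{2 Z}$ ($t{\left(Z \right)} = \frac{Z + Z \left(4 + Z\right)}{Z + Z} = \frac{Z + Z \left(4 + Z\right)}{2 Z}$)
$S{\left(a \right)} = 1 - \frac{a}{15}$ ($S{\left(a \right)} = a \left(- \frac{1}{15}\right) + 1 = - \frac{a}{15} + 1 = 1 - \frac{a}{15}$)
$\frac{S{\left(-34 \right)}}{t{\left(-60 \right)}} = \frac{1 - - \frac{34}{15}}{\frac{5}{2} + \frac{1}{2} \left(-60\right)} = \frac{1 + \frac{34}{15}}{\frac{5}{2} - 30} = \frac{49}{15 \left(- \frac{55}{2}\right)} = \frac{49}{15} \left(- \frac{2}{55}\right) = - \frac{98}{825}$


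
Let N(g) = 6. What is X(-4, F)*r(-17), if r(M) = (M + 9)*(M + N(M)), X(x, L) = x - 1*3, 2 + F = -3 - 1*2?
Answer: -616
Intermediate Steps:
F = -7 (F = -2 + (-3 - 1*2) = -2 + (-3 - 2) = -2 - 5 = -7)
X(x, L) = -3 + x (X(x, L) = x - 3 = -3 + x)
r(M) = (6 + M)*(9 + M) (r(M) = (M + 9)*(M + 6) = (9 + M)*(6 + M) = (6 + M)*(9 + M))
X(-4, F)*r(-17) = (-3 - 4)*(54 + (-17)² + 15*(-17)) = -7*(54 + 289 - 255) = -7*88 = -616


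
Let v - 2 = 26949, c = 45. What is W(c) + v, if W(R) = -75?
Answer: 26876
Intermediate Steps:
v = 26951 (v = 2 + 26949 = 26951)
W(c) + v = -75 + 26951 = 26876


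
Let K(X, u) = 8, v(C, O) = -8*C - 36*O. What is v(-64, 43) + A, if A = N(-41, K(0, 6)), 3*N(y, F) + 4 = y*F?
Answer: -3440/3 ≈ -1146.7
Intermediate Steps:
v(C, O) = -36*O - 8*C
N(y, F) = -4/3 + F*y/3 (N(y, F) = -4/3 + (y*F)/3 = -4/3 + (F*y)/3 = -4/3 + F*y/3)
A = -332/3 (A = -4/3 + (1/3)*8*(-41) = -4/3 - 328/3 = -332/3 ≈ -110.67)
v(-64, 43) + A = (-36*43 - 8*(-64)) - 332/3 = (-1548 + 512) - 332/3 = -1036 - 332/3 = -3440/3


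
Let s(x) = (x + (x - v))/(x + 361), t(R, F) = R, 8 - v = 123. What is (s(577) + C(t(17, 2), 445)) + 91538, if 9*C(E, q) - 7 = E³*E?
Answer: 851124481/8442 ≈ 1.0082e+5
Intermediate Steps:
v = -115 (v = 8 - 1*123 = 8 - 123 = -115)
s(x) = (115 + 2*x)/(361 + x) (s(x) = (x + (x - 1*(-115)))/(x + 361) = (x + (x + 115))/(361 + x) = (x + (115 + x))/(361 + x) = (115 + 2*x)/(361 + x))
C(E, q) = 7/9 + E⁴/9 (C(E, q) = 7/9 + (E³*E)/9 = 7/9 + E⁴/9)
(s(577) + C(t(17, 2), 445)) + 91538 = ((115 + 2*577)/(361 + 577) + (7/9 + (⅑)*17⁴)) + 91538 = ((115 + 1154)/938 + (7/9 + (⅑)*83521)) + 91538 = ((1/938)*1269 + (7/9 + 83521/9)) + 91538 = (1269/938 + 83528/9) + 91538 = 78360685/8442 + 91538 = 851124481/8442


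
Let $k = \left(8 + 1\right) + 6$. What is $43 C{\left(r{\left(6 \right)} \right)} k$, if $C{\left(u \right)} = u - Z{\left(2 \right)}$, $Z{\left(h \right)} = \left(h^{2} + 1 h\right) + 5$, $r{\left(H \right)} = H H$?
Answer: $16125$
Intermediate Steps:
$r{\left(H \right)} = H^{2}$
$Z{\left(h \right)} = 5 + h + h^{2}$ ($Z{\left(h \right)} = \left(h^{2} + h\right) + 5 = \left(h + h^{2}\right) + 5 = 5 + h + h^{2}$)
$k = 15$ ($k = 9 + 6 = 15$)
$C{\left(u \right)} = -11 + u$ ($C{\left(u \right)} = u - \left(5 + 2 + 2^{2}\right) = u - \left(5 + 2 + 4\right) = u - 11 = -11 + u$)
$43 C{\left(r{\left(6 \right)} \right)} k = 43 \left(-11 + 6^{2}\right) 15 = 43 \left(-11 + 36\right) 15 = 43 \cdot 25 \cdot 15 = 1075 \cdot 15 = 16125$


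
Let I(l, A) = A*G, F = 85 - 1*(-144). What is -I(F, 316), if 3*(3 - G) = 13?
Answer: 1264/3 ≈ 421.33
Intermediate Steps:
G = -4/3 (G = 3 - 1/3*13 = 3 - 13/3 = -4/3 ≈ -1.3333)
F = 229 (F = 85 + 144 = 229)
I(l, A) = -4*A/3 (I(l, A) = A*(-4/3) = -4*A/3)
-I(F, 316) = -(-4)*316/3 = -1*(-1264/3) = 1264/3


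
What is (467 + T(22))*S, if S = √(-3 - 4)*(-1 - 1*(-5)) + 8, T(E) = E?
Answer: 3912 + 1956*I*√7 ≈ 3912.0 + 5175.1*I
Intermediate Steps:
S = 8 + 4*I*√7 (S = √(-7)*(-1 + 5) + 8 = (I*√7)*4 + 8 = 4*I*√7 + 8 = 8 + 4*I*√7 ≈ 8.0 + 10.583*I)
(467 + T(22))*S = (467 + 22)*(8 + 4*I*√7) = 489*(8 + 4*I*√7) = 3912 + 1956*I*√7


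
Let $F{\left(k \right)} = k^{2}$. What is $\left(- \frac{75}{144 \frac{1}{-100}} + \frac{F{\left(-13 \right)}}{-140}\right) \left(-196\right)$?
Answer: $- \frac{149576}{15} \approx -9971.7$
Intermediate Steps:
$\left(- \frac{75}{144 \frac{1}{-100}} + \frac{F{\left(-13 \right)}}{-140}\right) \left(-196\right) = \left(- \frac{75}{144 \frac{1}{-100}} + \frac{\left(-13\right)^{2}}{-140}\right) \left(-196\right) = \left(- \frac{75}{144 \left(- \frac{1}{100}\right)} + 169 \left(- \frac{1}{140}\right)\right) \left(-196\right) = \left(- \frac{75}{- \frac{36}{25}} - \frac{169}{140}\right) \left(-196\right) = \left(\left(-75\right) \left(- \frac{25}{36}\right) - \frac{169}{140}\right) \left(-196\right) = \left(\frac{625}{12} - \frac{169}{140}\right) \left(-196\right) = \frac{5342}{105} \left(-196\right) = - \frac{149576}{15}$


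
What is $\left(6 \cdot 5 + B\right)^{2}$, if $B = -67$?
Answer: $1369$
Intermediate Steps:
$\left(6 \cdot 5 + B\right)^{2} = \left(6 \cdot 5 - 67\right)^{2} = \left(30 - 67\right)^{2} = \left(-37\right)^{2} = 1369$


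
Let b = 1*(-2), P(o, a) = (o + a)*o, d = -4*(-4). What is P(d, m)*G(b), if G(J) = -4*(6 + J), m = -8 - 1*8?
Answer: 0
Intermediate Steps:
d = 16
m = -16 (m = -8 - 8 = -16)
P(o, a) = o*(a + o) (P(o, a) = (a + o)*o = o*(a + o))
b = -2
G(J) = -24 - 4*J
P(d, m)*G(b) = (16*(-16 + 16))*(-24 - 4*(-2)) = (16*0)*(-24 + 8) = 0*(-16) = 0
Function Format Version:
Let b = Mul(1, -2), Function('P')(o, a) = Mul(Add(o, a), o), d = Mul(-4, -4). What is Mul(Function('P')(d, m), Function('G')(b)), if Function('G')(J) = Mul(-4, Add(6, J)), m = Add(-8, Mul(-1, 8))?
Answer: 0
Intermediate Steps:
d = 16
m = -16 (m = Add(-8, -8) = -16)
Function('P')(o, a) = Mul(o, Add(a, o)) (Function('P')(o, a) = Mul(Add(a, o), o) = Mul(o, Add(a, o)))
b = -2
Function('G')(J) = Add(-24, Mul(-4, J))
Mul(Function('P')(d, m), Function('G')(b)) = Mul(Mul(16, Add(-16, 16)), Add(-24, Mul(-4, -2))) = Mul(Mul(16, 0), Add(-24, 8)) = Mul(0, -16) = 0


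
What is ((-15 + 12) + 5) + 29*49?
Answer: 1423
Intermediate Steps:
((-15 + 12) + 5) + 29*49 = (-3 + 5) + 1421 = 2 + 1421 = 1423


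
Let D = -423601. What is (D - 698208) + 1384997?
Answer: 263188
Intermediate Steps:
(D - 698208) + 1384997 = (-423601 - 698208) + 1384997 = -1121809 + 1384997 = 263188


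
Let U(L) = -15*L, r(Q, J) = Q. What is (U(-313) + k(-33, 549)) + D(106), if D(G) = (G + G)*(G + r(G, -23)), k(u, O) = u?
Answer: 49606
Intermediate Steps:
D(G) = 4*G² (D(G) = (G + G)*(G + G) = (2*G)*(2*G) = 4*G²)
(U(-313) + k(-33, 549)) + D(106) = (-15*(-313) - 33) + 4*106² = (4695 - 33) + 4*11236 = 4662 + 44944 = 49606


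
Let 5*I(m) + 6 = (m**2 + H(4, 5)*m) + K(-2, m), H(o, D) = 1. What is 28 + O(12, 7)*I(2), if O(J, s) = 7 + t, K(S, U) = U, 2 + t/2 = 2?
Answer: 154/5 ≈ 30.800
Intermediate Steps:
t = 0 (t = -4 + 2*2 = -4 + 4 = 0)
O(J, s) = 7 (O(J, s) = 7 + 0 = 7)
I(m) = -6/5 + m**2/5 + 2*m/5 (I(m) = -6/5 + ((m**2 + 1*m) + m)/5 = -6/5 + ((m**2 + m) + m)/5 = -6/5 + ((m + m**2) + m)/5 = -6/5 + (m**2 + 2*m)/5 = -6/5 + (m**2/5 + 2*m/5) = -6/5 + m**2/5 + 2*m/5)
28 + O(12, 7)*I(2) = 28 + 7*(-6/5 + (1/5)*2**2 + (2/5)*2) = 28 + 7*(-6/5 + (1/5)*4 + 4/5) = 28 + 7*(-6/5 + 4/5 + 4/5) = 28 + 7*(2/5) = 28 + 14/5 = 154/5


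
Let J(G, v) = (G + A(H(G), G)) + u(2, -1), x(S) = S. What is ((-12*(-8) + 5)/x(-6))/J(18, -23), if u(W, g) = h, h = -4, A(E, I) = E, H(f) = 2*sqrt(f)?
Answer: -707/372 + 101*sqrt(2)/124 ≈ -0.74864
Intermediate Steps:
u(W, g) = -4
J(G, v) = -4 + G + 2*sqrt(G) (J(G, v) = (G + 2*sqrt(G)) - 4 = -4 + G + 2*sqrt(G))
((-12*(-8) + 5)/x(-6))/J(18, -23) = ((-12*(-8) + 5)/(-6))/(-4 + 18 + 2*sqrt(18)) = ((96 + 5)*(-1/6))/(-4 + 18 + 2*(3*sqrt(2))) = (101*(-1/6))/(-4 + 18 + 6*sqrt(2)) = -101/(6*(14 + 6*sqrt(2)))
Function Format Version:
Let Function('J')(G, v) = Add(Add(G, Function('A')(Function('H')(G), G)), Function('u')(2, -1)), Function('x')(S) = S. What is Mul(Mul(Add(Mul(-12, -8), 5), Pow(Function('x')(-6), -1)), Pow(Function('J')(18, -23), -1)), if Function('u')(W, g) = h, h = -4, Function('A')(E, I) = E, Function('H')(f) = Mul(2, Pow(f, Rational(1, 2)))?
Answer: Add(Rational(-707, 372), Mul(Rational(101, 124), Pow(2, Rational(1, 2)))) ≈ -0.74864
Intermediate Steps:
Function('u')(W, g) = -4
Function('J')(G, v) = Add(-4, G, Mul(2, Pow(G, Rational(1, 2)))) (Function('J')(G, v) = Add(Add(G, Mul(2, Pow(G, Rational(1, 2)))), -4) = Add(-4, G, Mul(2, Pow(G, Rational(1, 2)))))
Mul(Mul(Add(Mul(-12, -8), 5), Pow(Function('x')(-6), -1)), Pow(Function('J')(18, -23), -1)) = Mul(Mul(Add(Mul(-12, -8), 5), Pow(-6, -1)), Pow(Add(-4, 18, Mul(2, Pow(18, Rational(1, 2)))), -1)) = Mul(Mul(Add(96, 5), Rational(-1, 6)), Pow(Add(-4, 18, Mul(2, Mul(3, Pow(2, Rational(1, 2))))), -1)) = Mul(Mul(101, Rational(-1, 6)), Pow(Add(-4, 18, Mul(6, Pow(2, Rational(1, 2)))), -1)) = Mul(Rational(-101, 6), Pow(Add(14, Mul(6, Pow(2, Rational(1, 2)))), -1))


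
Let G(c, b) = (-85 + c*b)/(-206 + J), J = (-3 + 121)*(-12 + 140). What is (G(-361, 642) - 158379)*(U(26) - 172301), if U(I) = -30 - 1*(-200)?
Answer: 135396075118253/4966 ≈ 2.7265e+10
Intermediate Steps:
J = 15104 (J = 118*128 = 15104)
G(c, b) = -85/14898 + b*c/14898 (G(c, b) = (-85 + c*b)/(-206 + 15104) = (-85 + b*c)/14898 = (-85 + b*c)*(1/14898) = -85/14898 + b*c/14898)
U(I) = 170 (U(I) = -30 + 200 = 170)
(G(-361, 642) - 158379)*(U(26) - 172301) = ((-85/14898 + (1/14898)*642*(-361)) - 158379)*(170 - 172301) = ((-85/14898 - 38627/2483) - 158379)*(-172131) = (-231847/14898 - 158379)*(-172131) = -2359762189/14898*(-172131) = 135396075118253/4966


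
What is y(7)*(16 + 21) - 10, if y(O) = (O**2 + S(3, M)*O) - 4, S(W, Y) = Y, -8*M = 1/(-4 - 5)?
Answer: 119419/72 ≈ 1658.6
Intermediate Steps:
M = 1/72 (M = -1/(8*(-4 - 5)) = -1/8/(-9) = -1/8*(-1/9) = 1/72 ≈ 0.013889)
y(O) = -4 + O**2 + O/72 (y(O) = (O**2 + O/72) - 4 = -4 + O**2 + O/72)
y(7)*(16 + 21) - 10 = (-4 + 7**2 + (1/72)*7)*(16 + 21) - 10 = (-4 + 49 + 7/72)*37 - 10 = (3247/72)*37 - 10 = 120139/72 - 10 = 119419/72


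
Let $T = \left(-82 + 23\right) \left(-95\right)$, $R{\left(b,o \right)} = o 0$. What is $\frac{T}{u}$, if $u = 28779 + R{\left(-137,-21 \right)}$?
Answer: $\frac{5605}{28779} \approx 0.19476$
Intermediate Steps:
$R{\left(b,o \right)} = 0$
$u = 28779$ ($u = 28779 + 0 = 28779$)
$T = 5605$ ($T = \left(-59\right) \left(-95\right) = 5605$)
$\frac{T}{u} = \frac{5605}{28779}$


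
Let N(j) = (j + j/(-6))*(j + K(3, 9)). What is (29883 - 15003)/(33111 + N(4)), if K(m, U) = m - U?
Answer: 44640/99313 ≈ 0.44949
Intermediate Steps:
N(j) = 5*j*(-6 + j)/6 (N(j) = (j + j/(-6))*(j + (3 - 1*9)) = (j + j*(-⅙))*(j + (3 - 9)) = (j - j/6)*(j - 6) = (5*j/6)*(-6 + j) = 5*j*(-6 + j)/6)
(29883 - 15003)/(33111 + N(4)) = (29883 - 15003)/(33111 + (⅚)*4*(-6 + 4)) = 14880/(33111 + (⅚)*4*(-2)) = 14880/(33111 - 20/3) = 14880/(99313/3) = 14880*(3/99313) = 44640/99313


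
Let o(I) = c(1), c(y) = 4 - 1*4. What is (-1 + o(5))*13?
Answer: -13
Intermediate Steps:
c(y) = 0 (c(y) = 4 - 4 = 0)
o(I) = 0
(-1 + o(5))*13 = (-1 + 0)*13 = -1*13 = -13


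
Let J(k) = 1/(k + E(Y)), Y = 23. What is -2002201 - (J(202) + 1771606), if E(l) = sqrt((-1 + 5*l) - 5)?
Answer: -153575076067/40695 + sqrt(109)/40695 ≈ -3.7738e+6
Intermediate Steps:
E(l) = sqrt(-6 + 5*l)
J(k) = 1/(k + sqrt(109)) (J(k) = 1/(k + sqrt(-6 + 5*23)) = 1/(k + sqrt(-6 + 115)) = 1/(k + sqrt(109)))
-2002201 - (J(202) + 1771606) = -2002201 - (1/(202 + sqrt(109)) + 1771606) = -2002201 - (1771606 + 1/(202 + sqrt(109))) = -2002201 + (-1771606 - 1/(202 + sqrt(109))) = -3773807 - 1/(202 + sqrt(109))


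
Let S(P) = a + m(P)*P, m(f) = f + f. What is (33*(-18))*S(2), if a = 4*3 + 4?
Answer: -14256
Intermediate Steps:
m(f) = 2*f
a = 16 (a = 12 + 4 = 16)
S(P) = 16 + 2*P² (S(P) = 16 + (2*P)*P = 16 + 2*P²)
(33*(-18))*S(2) = (33*(-18))*(16 + 2*2²) = -594*(16 + 2*4) = -594*(16 + 8) = -594*24 = -14256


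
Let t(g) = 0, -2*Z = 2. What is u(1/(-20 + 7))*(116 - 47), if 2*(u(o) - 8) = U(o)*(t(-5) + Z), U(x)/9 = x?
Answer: 14973/26 ≈ 575.88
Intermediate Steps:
Z = -1 (Z = -1/2*2 = -1)
U(x) = 9*x
u(o) = 8 - 9*o/2 (u(o) = 8 + ((9*o)*(0 - 1))/2 = 8 + ((9*o)*(-1))/2 = 8 + (-9*o)/2 = 8 - 9*o/2)
u(1/(-20 + 7))*(116 - 47) = (8 - 9/(2*(-20 + 7)))*(116 - 47) = (8 - 9/2/(-13))*69 = (8 - 9/2*(-1/13))*69 = (8 + 9/26)*69 = (217/26)*69 = 14973/26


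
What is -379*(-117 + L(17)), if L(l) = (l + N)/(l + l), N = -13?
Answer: 753073/17 ≈ 44298.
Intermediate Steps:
L(l) = (-13 + l)/(2*l) (L(l) = (l - 13)/(l + l) = (-13 + l)/((2*l)) = (-13 + l)*(1/(2*l)) = (-13 + l)/(2*l))
-379*(-117 + L(17)) = -379*(-117 + (½)*(-13 + 17)/17) = -379*(-117 + (½)*(1/17)*4) = -379*(-117 + 2/17) = -379*(-1987/17) = 753073/17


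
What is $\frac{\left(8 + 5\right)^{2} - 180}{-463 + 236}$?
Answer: $\frac{11}{227} \approx 0.048458$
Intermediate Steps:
$\frac{\left(8 + 5\right)^{2} - 180}{-463 + 236} = \frac{13^{2} - 180}{-227} = \left(169 - 180\right) \left(- \frac{1}{227}\right) = \left(-11\right) \left(- \frac{1}{227}\right) = \frac{11}{227}$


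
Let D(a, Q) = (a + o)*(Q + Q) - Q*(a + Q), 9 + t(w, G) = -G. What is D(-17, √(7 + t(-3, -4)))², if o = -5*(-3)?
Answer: 342 - 52*√2 ≈ 268.46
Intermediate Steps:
o = 15
t(w, G) = -9 - G
D(a, Q) = -Q*(Q + a) + 2*Q*(15 + a) (D(a, Q) = (a + 15)*(Q + Q) - Q*(a + Q) = (15 + a)*(2*Q) - Q*(Q + a) = 2*Q*(15 + a) - Q*(Q + a) = -Q*(Q + a) + 2*Q*(15 + a))
D(-17, √(7 + t(-3, -4)))² = (√(7 + (-9 - 1*(-4)))*(30 - 17 - √(7 + (-9 - 1*(-4)))))² = (√(7 + (-9 + 4))*(30 - 17 - √(7 + (-9 + 4))))² = (√(7 - 5)*(30 - 17 - √(7 - 5)))² = (√2*(30 - 17 - √2))² = (√2*(13 - √2))² = 2*(13 - √2)²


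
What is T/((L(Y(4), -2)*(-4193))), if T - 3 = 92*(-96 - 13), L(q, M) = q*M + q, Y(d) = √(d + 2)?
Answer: -10025*√6/25158 ≈ -0.97608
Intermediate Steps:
Y(d) = √(2 + d)
L(q, M) = q + M*q (L(q, M) = M*q + q = q + M*q)
T = -10025 (T = 3 + 92*(-96 - 13) = 3 + 92*(-109) = 3 - 10028 = -10025)
T/((L(Y(4), -2)*(-4193))) = -10025*(-1/(4193*(1 - 2)*√(2 + 4))) = -10025*√6/25158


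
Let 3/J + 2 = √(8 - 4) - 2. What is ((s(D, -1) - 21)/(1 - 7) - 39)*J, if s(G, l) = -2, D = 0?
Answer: 211/4 ≈ 52.750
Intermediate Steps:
J = -3/2 (J = 3/(-2 + (√(8 - 4) - 2)) = 3/(-2 + (√4 - 2)) = 3/(-2 + (2 - 2)) = 3/(-2 + 0) = 3/(-2) = 3*(-½) = -3/2 ≈ -1.5000)
((s(D, -1) - 21)/(1 - 7) - 39)*J = ((-2 - 21)/(1 - 7) - 39)*(-3/2) = (-23/(-6) - 39)*(-3/2) = (-23*(-⅙) - 39)*(-3/2) = (23/6 - 39)*(-3/2) = -211/6*(-3/2) = 211/4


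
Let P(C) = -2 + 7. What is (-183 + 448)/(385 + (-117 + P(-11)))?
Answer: 265/273 ≈ 0.97070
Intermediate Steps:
P(C) = 5
(-183 + 448)/(385 + (-117 + P(-11))) = (-183 + 448)/(385 + (-117 + 5)) = 265/(385 - 112) = 265/273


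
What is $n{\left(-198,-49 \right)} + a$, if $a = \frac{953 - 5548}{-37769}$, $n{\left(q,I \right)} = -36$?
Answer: $- \frac{1355089}{37769} \approx -35.878$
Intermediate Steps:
$a = \frac{4595}{37769}$ ($a = \left(953 - 5548\right) \left(- \frac{1}{37769}\right) = \left(-4595\right) \left(- \frac{1}{37769}\right) = \frac{4595}{37769} \approx 0.12166$)
$n{\left(-198,-49 \right)} + a = -36 + \frac{4595}{37769} = - \frac{1355089}{37769}$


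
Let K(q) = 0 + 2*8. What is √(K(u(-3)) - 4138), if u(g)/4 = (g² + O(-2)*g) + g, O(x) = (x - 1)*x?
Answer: 3*I*√458 ≈ 64.203*I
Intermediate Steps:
O(x) = x*(-1 + x) (O(x) = (-1 + x)*x = x*(-1 + x))
u(g) = 4*g² + 28*g (u(g) = 4*((g² + (-2*(-1 - 2))*g) + g) = 4*((g² + (-2*(-3))*g) + g) = 4*((g² + 6*g) + g) = 4*(g² + 7*g) = 4*g² + 28*g)
K(q) = 16 (K(q) = 0 + 16 = 16)
√(K(u(-3)) - 4138) = √(16 - 4138) = √(-4122) = 3*I*√458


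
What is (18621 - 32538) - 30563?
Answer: -44480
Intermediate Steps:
(18621 - 32538) - 30563 = -13917 - 30563 = -44480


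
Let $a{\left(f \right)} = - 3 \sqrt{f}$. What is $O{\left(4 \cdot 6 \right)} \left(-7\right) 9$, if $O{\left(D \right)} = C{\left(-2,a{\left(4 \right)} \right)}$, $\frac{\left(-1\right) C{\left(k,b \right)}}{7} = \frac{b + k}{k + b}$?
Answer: $441$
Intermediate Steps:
$C{\left(k,b \right)} = -7$ ($C{\left(k,b \right)} = - 7 \frac{b + k}{k + b} = - 7 \frac{b + k}{b + k} = \left(-7\right) 1 = -7$)
$O{\left(D \right)} = -7$
$O{\left(4 \cdot 6 \right)} \left(-7\right) 9 = \left(-7\right) \left(-7\right) 9 = 49 \cdot 9 = 441$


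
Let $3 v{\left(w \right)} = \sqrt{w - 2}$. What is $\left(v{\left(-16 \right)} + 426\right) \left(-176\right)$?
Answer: $-74976 - 176 i \sqrt{2} \approx -74976.0 - 248.9 i$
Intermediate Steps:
$v{\left(w \right)} = \frac{\sqrt{-2 + w}}{3}$ ($v{\left(w \right)} = \frac{\sqrt{w - 2}}{3} = \frac{\sqrt{-2 + w}}{3}$)
$\left(v{\left(-16 \right)} + 426\right) \left(-176\right) = \left(\frac{\sqrt{-2 - 16}}{3} + 426\right) \left(-176\right) = \left(\frac{\sqrt{-18}}{3} + 426\right) \left(-176\right) = \left(\frac{3 i \sqrt{2}}{3} + 426\right) \left(-176\right) = \left(i \sqrt{2} + 426\right) \left(-176\right) = \left(426 + i \sqrt{2}\right) \left(-176\right) = -74976 - 176 i \sqrt{2}$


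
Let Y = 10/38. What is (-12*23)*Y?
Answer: -1380/19 ≈ -72.632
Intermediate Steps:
Y = 5/19 (Y = 10*(1/38) = 5/19 ≈ 0.26316)
(-12*23)*Y = -12*23*(5/19) = -276*5/19 = -1380/19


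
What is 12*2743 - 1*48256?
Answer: -15340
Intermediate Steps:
12*2743 - 1*48256 = 32916 - 48256 = -15340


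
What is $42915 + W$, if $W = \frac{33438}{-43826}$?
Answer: $\frac{940379676}{21913} \approx 42914.0$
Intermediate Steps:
$W = - \frac{16719}{21913}$ ($W = 33438 \left(- \frac{1}{43826}\right) = - \frac{16719}{21913} \approx -0.76297$)
$42915 + W = 42915 - \frac{16719}{21913} = \frac{940379676}{21913}$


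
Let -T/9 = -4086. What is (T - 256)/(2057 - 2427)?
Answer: -18259/185 ≈ -98.697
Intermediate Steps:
T = 36774 (T = -9*(-4086) = 36774)
(T - 256)/(2057 - 2427) = (36774 - 256)/(2057 - 2427) = 36518/(-370) = 36518*(-1/370) = -18259/185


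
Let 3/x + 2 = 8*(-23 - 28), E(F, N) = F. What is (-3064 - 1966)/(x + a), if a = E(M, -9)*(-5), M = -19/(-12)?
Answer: 12373800/19493 ≈ 634.78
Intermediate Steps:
M = 19/12 (M = -19*(-1/12) = 19/12 ≈ 1.5833)
x = -3/410 (x = 3/(-2 + 8*(-23 - 28)) = 3/(-2 + 8*(-51)) = 3/(-2 - 408) = 3/(-410) = 3*(-1/410) = -3/410 ≈ -0.0073171)
a = -95/12 (a = (19/12)*(-5) = -95/12 ≈ -7.9167)
(-3064 - 1966)/(x + a) = (-3064 - 1966)/(-3/410 - 95/12) = -5030/(-19493/2460) = -5030*(-2460/19493) = 12373800/19493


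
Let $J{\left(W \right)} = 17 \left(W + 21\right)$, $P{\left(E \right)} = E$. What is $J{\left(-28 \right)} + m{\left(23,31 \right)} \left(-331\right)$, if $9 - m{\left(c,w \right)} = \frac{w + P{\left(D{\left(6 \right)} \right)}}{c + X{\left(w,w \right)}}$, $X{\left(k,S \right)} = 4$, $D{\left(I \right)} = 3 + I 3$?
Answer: $- \frac{66434}{27} \approx -2460.5$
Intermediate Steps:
$D{\left(I \right)} = 3 + 3 I$
$J{\left(W \right)} = 357 + 17 W$ ($J{\left(W \right)} = 17 \left(21 + W\right) = 357 + 17 W$)
$m{\left(c,w \right)} = 9 - \frac{21 + w}{4 + c}$ ($m{\left(c,w \right)} = 9 - \frac{w + \left(3 + 3 \cdot 6\right)}{c + 4} = 9 - \frac{w + \left(3 + 18\right)}{4 + c} = 9 - \frac{w + 21}{4 + c} = 9 - \frac{21 + w}{4 + c}$)
$J{\left(-28 \right)} + m{\left(23,31 \right)} \left(-331\right) = \left(357 + 17 \left(-28\right)\right) + \frac{15 - 31 + 9 \cdot 23}{4 + 23} \left(-331\right) = \left(357 - 476\right) + \frac{15 - 31 + 207}{27} \left(-331\right) = -119 + \frac{1}{27} \cdot 191 \left(-331\right) = -119 + \frac{191}{27} \left(-331\right) = -119 - \frac{63221}{27} = - \frac{66434}{27}$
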